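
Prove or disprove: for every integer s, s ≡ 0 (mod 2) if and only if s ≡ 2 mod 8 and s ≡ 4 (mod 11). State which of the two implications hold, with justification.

Only the reverse direction holds.

[⇒] This fails: s = 0 gives 0 ≡ 0 (mod 2) but 0 ≡ 0 (mod 8), so the conjunction on the right does not hold.

[⇐] Conversely, if s ≡ 2 (mod 8) and s ≡ 4 (mod 11), then by the Chinese remainder theorem s ≡ 26 (mod 88). Since 26 ≡ 0 (mod 2) and 2 ∣ 88, we get s ≡ 0 (mod 2).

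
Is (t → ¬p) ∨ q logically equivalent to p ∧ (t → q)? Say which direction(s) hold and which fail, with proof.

(⟹) This fails. Under t = F, q = F, p = F, the left side is true but the right side is false.

(⟸) Assume the antecedent. If t is true, the antecedent forces (t = T, q = T, p = T), and (t → ¬p) ∨ q holds there. If t is false, (t → ¬p) ∨ q reduces to true regardless of the other variables. Either way (t → ¬p) ∨ q holds.

Only the converse holds.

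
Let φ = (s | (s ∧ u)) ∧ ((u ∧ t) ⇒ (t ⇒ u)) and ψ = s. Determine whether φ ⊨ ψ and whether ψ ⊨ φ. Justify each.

Forward direction. Assume the antecedent. If u is true, the antecedent forces (u = T, t = F, s = T) or (u = T, t = T, s = T), and s holds there. If u is false, the antecedent forces (u = F, t = F, s = T) or (u = F, t = T, s = T), and s holds there. Either way s holds.

Converse. Assume the antecedent. If u is true, the antecedent forces (u = T, t = F, s = T) or (u = T, t = T, s = T), and the consequent holds there. If u is false, the antecedent forces (u = F, t = F, s = T) or (u = F, t = T, s = T), and the consequent holds there. Either way the consequent holds.

Both directions hold; the statement is true.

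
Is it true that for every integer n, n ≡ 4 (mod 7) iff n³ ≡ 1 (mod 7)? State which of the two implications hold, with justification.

(⇐) This fails: take n = 1. Then 1³ = 1 ≡ 1 (mod 7), yet 1 ≡ 1 (mod 7), not 4.

(⇒) Suppose n ≡ 4 (mod 7). Write n = 7j + 4. Then (7j + 4)³ = 343j³ + 588j² + 336j + 64 = 7(49j³ + 84j² + 48j + 9) + 1, so n³ ≡ 1 (mod 7).

(⇒) holds; (⇐) fails.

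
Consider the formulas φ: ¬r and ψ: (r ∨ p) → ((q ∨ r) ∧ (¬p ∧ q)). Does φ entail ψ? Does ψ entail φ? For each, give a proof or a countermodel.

Both directions fail.

Forward direction. This fails. Under r = F, p = T, q = F, the left side is true but the right side is false.

Converse. This fails. Under r = T, p = F, q = T, the left side is false but the right side is true.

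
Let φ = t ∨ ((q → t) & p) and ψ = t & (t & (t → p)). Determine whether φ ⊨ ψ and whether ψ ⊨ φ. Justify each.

(→) This fails. Under p = T, t = F, q = F, the left side is true but the right side is false.

(←) Assume the antecedent. If p is true, the antecedent forces (p = T, t = T, q = F) or (p = T, t = T, q = T), and t ∨ ((q → t) & p) holds there. If p is false, the antecedent cannot hold. Either way t ∨ ((q → t) & p) holds.

The forward direction fails; the converse holds.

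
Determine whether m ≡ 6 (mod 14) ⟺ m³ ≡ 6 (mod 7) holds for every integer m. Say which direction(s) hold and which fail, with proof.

Only the forward implication holds.

(⟹) Suppose m ≡ 6 (mod 14). Then m³ ≡ 6³ = 216 (mod 14), and since 7 ∣ 14, also m³ ≡ 6 (mod 7).

(⟸) This fails: take m = 3. Then 3³ = 27 ≡ 6 (mod 7), yet 3 ≡ 3 (mod 14), not 6.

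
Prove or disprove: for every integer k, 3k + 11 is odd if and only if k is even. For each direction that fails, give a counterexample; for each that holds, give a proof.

Both directions hold; the statement is true.

Converse. Suppose k is even; write k = 2j. Then 3k + 11 = 3·(2j) + 11 = 2·3j + 11, which is odd.

Forward direction. Suppose 3k + 11 is odd. Since 3 is odd, 3k and k have the same parity, so 3k + 11 ≡ k + 11 (mod 2). As 11 is odd, 3k + 11 is odd exactly when k is even. Thus k is even.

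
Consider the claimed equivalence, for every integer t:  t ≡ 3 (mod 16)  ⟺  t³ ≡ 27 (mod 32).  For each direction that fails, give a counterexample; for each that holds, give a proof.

(⟹) This fails: take t = 19. Then 19 ≡ 3 (mod 16), but 19³ = 6859 ≡ 11 (mod 32), not 27.

(⟸) Conversely, the residues r modulo 32 with r³ ≡ 27 (mod 32) are exactly {3}, and each is ≡ 3 (mod 16).

The forward direction fails; the converse holds.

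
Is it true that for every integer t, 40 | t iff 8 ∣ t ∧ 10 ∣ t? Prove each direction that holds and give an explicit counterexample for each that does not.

Forward direction. If 40 ∣ t, write t = 40q. Since 40 = 5·8, t = 8·(5q), so 8 ∣ t; and since 40 = 4·10, t = 10·(4q), so 10 ∣ t.

Converse. Suppose 8 ∣ t and 10 ∣ t. Any common multiple of 8 and 10 is a multiple of their lcm; here lcm(8, 10) = 8·10/gcd(8, 10) = 80/2 = 40, so 40 ∣ t.

Equivalent; both directions hold.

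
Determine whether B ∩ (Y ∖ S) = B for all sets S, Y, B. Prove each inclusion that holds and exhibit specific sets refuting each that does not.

(⊆) holds; (⊇) fails.

(⊆) Let x ∈ B ∩ (Y ∖ S). Then x ∈ Y ∩ B and x ∉ S, from which x ∈ B.

(⊇) This inclusion fails. Take S = ∅, Y = ∅, B = {1}; then 1 ∈ B but 1 ∉ B ∩ (Y ∖ S).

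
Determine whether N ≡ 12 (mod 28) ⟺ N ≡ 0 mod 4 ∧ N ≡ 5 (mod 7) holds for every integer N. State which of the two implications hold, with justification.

Forward direction. Suppose N ≡ 12 (mod 28); write N = 28j + 12. Since 4 ∣ 28, reducing mod 4 gives N ≡ 12 ≡ 0 (mod 4); since 7 ∣ 28, reducing mod 7 gives N ≡ 12 ≡ 5 (mod 7).

Converse. If N ≡ 0 (mod 4) and N ≡ 5 (mod 7), then by the Chinese remainder theorem N ≡ 12 (mod 28). This is exactly N ≡ 12 (mod 28).

Both directions hold; the statement is true.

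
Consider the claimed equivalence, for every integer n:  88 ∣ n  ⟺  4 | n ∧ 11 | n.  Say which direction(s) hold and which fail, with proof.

Forward direction. If 88 ∣ n, write n = 88q. Since 88 = 22·4, n = 4·(22q), so 4 ∣ n; and since 88 = 8·11, n = 11·(8q), so 11 ∣ n.

Converse. This fails: take n = 44. Both 4 ∣ 44 and 11 ∣ 44, yet 44 is not a multiple of 88 (since 44 = 0·88 + 44), so 88 ∤ 44.

Not equivalent: only (⇒) holds.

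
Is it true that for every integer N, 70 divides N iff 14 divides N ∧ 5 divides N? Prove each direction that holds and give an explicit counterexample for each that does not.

[⇒] If 70 ∣ N, write N = 70q. Since 70 = 5·14, N = 14·(5q), so 14 ∣ N; and since 70 = 14·5, N = 5·(14q), so 5 ∣ N.

[⇐] Suppose 14 ∣ N and 5 ∣ N. Any common multiple of 14 and 5 is a multiple of their lcm; here gcd(14, 5) = 1, so lcm(14, 5) = 14·5 = 70, so 70 ∣ N.

Both directions hold; the statement is true.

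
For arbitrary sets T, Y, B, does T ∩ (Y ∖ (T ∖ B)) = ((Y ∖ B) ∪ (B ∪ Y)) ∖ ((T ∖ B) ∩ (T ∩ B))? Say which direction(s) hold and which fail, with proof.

Only the forward inclusion holds.

(⟹) Let x ∈ T ∩ (Y ∖ (T ∖ B)). Then x ∈ T ∩ Y ∩ B, from which x ∈ ((Y ∖ B) ∪ (B ∪ Y)) ∖ ((T ∖ B) ∩ (T ∩ B)).

(⟸) This inclusion fails. Take T = ∅, Y = {1}, B = ∅; then 1 ∈ ((Y ∖ B) ∪ (B ∪ Y)) ∖ ((T ∖ B) ∩ (T ∩ B)) but 1 ∉ T ∩ (Y ∖ (T ∖ B)).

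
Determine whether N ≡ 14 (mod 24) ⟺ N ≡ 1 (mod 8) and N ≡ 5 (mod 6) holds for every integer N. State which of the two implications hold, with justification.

[⇒] This fails: N = 14 gives 14 ≡ 14 (mod 24) but 14 ≡ 6 (mod 8), so the conjunction on the right does not hold.

[⇐] This fails: N = 17 satisfies both congruences on the right (17 ≡ 1 mod 8 and 17 ≡ 5 mod 6) yet 17 ≡ 17 (mod 24), not 14.

(⇒) fails and (⇐) fails.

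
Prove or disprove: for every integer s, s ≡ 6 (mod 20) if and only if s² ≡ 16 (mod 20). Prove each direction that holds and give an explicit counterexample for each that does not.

Only the forward implication holds.

(←) This fails: take s = 4. Then 4² = 16 ≡ 16 (mod 20), yet 4 ≡ 4 (mod 20), not 6.

(→) Suppose s ≡ 6 (mod 20). Write s = 20j + 6. Then (20j + 6)² = 400j² + 240j + 36 = 20(20j² + 12j + 1) + 16, so s² ≡ 16 (mod 20).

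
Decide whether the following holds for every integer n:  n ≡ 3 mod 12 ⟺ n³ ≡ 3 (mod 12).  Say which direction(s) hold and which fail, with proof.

[⇒] Suppose n ≡ 3 mod 12. Write n = 12j + 3. Then (12j + 3)³ = 1728j³ + 1296j² + 324j + 27 = 12(144j³ + 108j² + 27j + 2) + 3, so n³ ≡ 3 (mod 12).

[⇐] Conversely, suppose n³ ≡ 3 (mod 12). The only residue r in {0, …, 11} with r³ ≡ 3 (mod 12) is r = 3, so n ≡ 3 (mod 12).

The biconditional holds.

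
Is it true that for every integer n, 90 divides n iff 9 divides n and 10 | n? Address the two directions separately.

(⟹) If 90 ∣ n, write n = 90q. Since 90 = 10·9, n = 9·(10q), so 9 ∣ n; and since 90 = 9·10, n = 10·(9q), so 10 ∣ n.

(⟸) Suppose 9 ∣ n and 10 ∣ n. Any common multiple of 9 and 10 is a multiple of their lcm; here gcd(9, 10) = 1, so lcm(9, 10) = 9·10 = 90, so 90 ∣ n.

Both directions hold; the statement is true.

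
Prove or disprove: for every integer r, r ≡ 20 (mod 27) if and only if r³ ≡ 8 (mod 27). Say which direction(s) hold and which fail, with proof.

(→) Suppose r ≡ 20 (mod 27). Write r = 27j + 20. Then (27j + 20)³ = 19683j³ + 43740j² + 32400j + 8000 = 27(729j³ + 1620j² + 1200j + 296) + 8, so r³ ≡ 8 (mod 27).

(←) This fails: take r = 2. Then 2³ = 8 ≡ 8 (mod 27), yet 2 ≡ 2 (mod 27), not 20.

Only the forward direction holds.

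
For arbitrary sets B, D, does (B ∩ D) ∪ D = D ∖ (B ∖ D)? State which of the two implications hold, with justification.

The two sets are equal.

(⊆) Let x ∈ (B ∩ D) ∪ D. Then either x ∈ D and x ∉ B; or x ∈ B ∩ D. In each case x ∈ D ∖ (B ∖ D), so (B ∩ D) ∪ D ⊆ D ∖ (B ∖ D).

(⊇) Let x ∈ D ∖ (B ∖ D). Then either x ∈ D and x ∉ B; or x ∈ B ∩ D. In each case x ∈ (B ∩ D) ∪ D, so D ∖ (B ∖ D) ⊆ (B ∩ D) ∪ D.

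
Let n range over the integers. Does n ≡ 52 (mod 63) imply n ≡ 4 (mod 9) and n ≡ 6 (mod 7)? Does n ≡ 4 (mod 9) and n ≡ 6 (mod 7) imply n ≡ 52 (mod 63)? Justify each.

[⇒] This fails: n = 52 gives 52 ≡ 52 (mod 63) but 52 ≡ 7 (mod 9), so the conjunction on the right does not hold.

[⇐] This fails: n = 13 satisfies both congruences on the right (13 ≡ 4 mod 9 and 13 ≡ 6 mod 7) yet 13 ≡ 13 (mod 63), not 52.

Neither direction holds.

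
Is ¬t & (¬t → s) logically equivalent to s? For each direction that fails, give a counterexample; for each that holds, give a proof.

(⟹) Assume the antecedent. If t is true, the antecedent cannot hold. If t is false, the antecedent forces (t = F, s = T), and s holds there. Either way s holds.

(⟸) This fails. Under t = T, s = T, the left side is false but the right side is true.

The forward direction holds; the converse fails.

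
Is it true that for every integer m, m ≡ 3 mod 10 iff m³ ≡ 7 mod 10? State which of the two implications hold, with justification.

Equivalent; both directions hold.

Forward direction. Suppose m ≡ 3 mod 10. Write m = 10j + 3. Then (10j + 3)³ = 1000j³ + 900j² + 270j + 27 = 10(100j³ + 90j² + 27j + 2) + 7, so m³ ≡ 7 (mod 10).

Converse. For the converse, argue contrapositively. If m ≢ 3 (mod 10), then m is congruent to one of 0, 1, 2, 4, 5, 6, 7, 8, 9 modulo 10, and these give m³ ≡ 0, 1, 8, 4, 5, 6, 3, 2, 9 respectively — never 7.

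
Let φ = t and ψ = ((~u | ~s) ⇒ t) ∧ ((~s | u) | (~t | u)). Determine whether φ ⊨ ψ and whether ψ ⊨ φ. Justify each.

Both directions fail.

Forward direction. This fails. Under t = T, u = F, s = T, the left side is true but the right side is false.

Converse. This fails. Under t = F, u = T, s = T, the left side is false but the right side is true.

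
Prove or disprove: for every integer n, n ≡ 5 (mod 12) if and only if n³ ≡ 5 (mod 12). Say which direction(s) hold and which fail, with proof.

The biconditional holds.

(⇒) Suppose n ≡ 5 (mod 12). Write n = 12j + 5. Then (12j + 5)³ = 1728j³ + 2160j² + 900j + 125 = 12(144j³ + 180j² + 75j + 10) + 5, so n³ ≡ 5 (mod 12).

(⇐) For the converse, argue contrapositively. If n ≢ 5 (mod 12), then n is congruent to one of 0, 1, 2, 3, 4, 6, 7, 8, 9, 10, 11 modulo 12, and these give n³ ≡ 0, 1, 8, 3, 4, 0, 7, 8, 9, 4, 11 respectively — never 5.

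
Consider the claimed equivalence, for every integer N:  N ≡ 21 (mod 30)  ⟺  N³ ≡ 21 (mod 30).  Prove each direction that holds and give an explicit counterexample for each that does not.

(⇒) Suppose N ≡ 21 (mod 30). Write N = 30j + 21. Then (30j + 21)³ = 27000j³ + 56700j² + 39690j + 9261 = 30(900j³ + 1890j² + 1323j + 308) + 21, so N³ ≡ 21 (mod 30).

(⇐) Conversely, suppose N³ ≡ 21 (mod 30). The only residue r in {0, …, 29} with r³ ≡ 21 (mod 30) is r = 21, so N ≡ 21 (mod 30).

Both implications hold.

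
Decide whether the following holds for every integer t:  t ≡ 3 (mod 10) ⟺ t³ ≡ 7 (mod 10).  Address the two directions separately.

Both implications hold.

Forward direction. Suppose t ≡ 3 (mod 10). Write t = 10j + 3. Then (10j + 3)³ = 1000j³ + 900j² + 270j + 27 = 10(100j³ + 90j² + 27j + 2) + 7, so t³ ≡ 7 (mod 10).

Converse. For the converse, argue contrapositively. If t ≢ 3 (mod 10), then t is congruent to one of 0, 1, 2, 4, 5, 6, 7, 8, 9 modulo 10, and these give t³ ≡ 0, 1, 8, 4, 5, 6, 3, 2, 9 respectively — never 7.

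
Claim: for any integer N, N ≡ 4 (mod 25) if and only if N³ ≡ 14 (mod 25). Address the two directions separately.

Both directions hold; the statement is true.

(→) Suppose N ≡ 4 (mod 25). Write N = 25j + 4. Then (25j + 4)³ = 15625j³ + 7500j² + 1200j + 64 = 25(625j³ + 300j² + 48j + 2) + 14, so N³ ≡ 14 (mod 25).

(←) Conversely, suppose N³ ≡ 14 (mod 25). The only residue r in {0, …, 24} with r³ ≡ 14 (mod 25) is r = 4, so N ≡ 4 (mod 25).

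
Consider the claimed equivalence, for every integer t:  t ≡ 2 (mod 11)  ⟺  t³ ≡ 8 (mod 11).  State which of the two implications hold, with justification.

Forward direction. Suppose t ≡ 2 (mod 11). Write t = 11j + 2. Then (11j + 2)³ = 1331j³ + 726j² + 132j + 8 = 11(121j³ + 66j² + 12j) + 8, so t³ ≡ 8 (mod 11).

Converse. Suppose t³ ≡ 8 (mod 11). The only residue r in {0, …, 10} with r³ ≡ 8 (mod 11) is r = 2, so t ≡ 2 (mod 11).

Both implications hold.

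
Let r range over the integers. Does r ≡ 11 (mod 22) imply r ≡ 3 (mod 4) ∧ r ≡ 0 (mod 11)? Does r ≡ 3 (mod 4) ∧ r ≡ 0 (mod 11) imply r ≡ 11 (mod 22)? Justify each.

(⇒) This fails: r = 33 gives 33 ≡ 11 (mod 22) but 33 ≡ 1 (mod 4), so the conjunction on the right does not hold.

(⇐) Conversely, if r ≡ 3 (mod 4) and r ≡ 0 (mod 11), then by the Chinese remainder theorem r ≡ 11 (mod 44). Since 11 ≡ 11 (mod 22) and 22 ∣ 44, we get r ≡ 11 (mod 22).

Only the converse holds.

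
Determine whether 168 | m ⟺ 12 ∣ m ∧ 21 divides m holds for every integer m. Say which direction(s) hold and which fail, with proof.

(⟹) If 168 ∣ m, write m = 168q. Since 168 = 14·12, m = 12·(14q), so 12 ∣ m; and since 168 = 8·21, m = 21·(8q), so 21 ∣ m.

(⟸) This fails: take m = 84. Both 12 ∣ 84 and 21 ∣ 84, yet 84 is not a multiple of 168 (since 84 = 0·168 + 84), so 168 ∤ 84.

The forward direction holds; the converse fails.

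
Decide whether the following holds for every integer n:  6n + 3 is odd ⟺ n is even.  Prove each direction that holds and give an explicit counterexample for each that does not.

(⟹) This fails: take n = 3. Then 6n + 3 = 21, which is odd, yet n = 3 is odd, not even.

(⟸) Suppose n is even. Since 6 is even, 6n is even for every n, so 6n + 3 has the same parity as 3, which is odd. Hence 6n + 3 is odd.

Only the reverse direction holds.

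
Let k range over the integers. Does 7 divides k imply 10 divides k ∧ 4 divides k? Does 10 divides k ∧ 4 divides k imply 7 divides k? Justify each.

[⇒] This fails: take k = 7. Certainly 7 ∣ 7, but 10 ∤ 7.

[⇐] This fails: take k = 20. Both 10 ∣ 20 and 4 ∣ 20, yet 20 is not a multiple of 7 (since 20 = 2·7 + 6), so 7 ∤ 20.

Neither implication holds.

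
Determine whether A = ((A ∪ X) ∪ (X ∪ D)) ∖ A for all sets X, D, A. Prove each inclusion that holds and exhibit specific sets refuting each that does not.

(⊆) fails and (⊇) fails.

(⊆) This inclusion fails. Take X = ∅, D = ∅, A = {1}; then 1 ∈ A but 1 ∉ ((A ∪ X) ∪ (X ∪ D)) ∖ A.

(⊇) This inclusion fails. Take X = {1}, D = ∅, A = ∅; then 1 ∈ ((A ∪ X) ∪ (X ∪ D)) ∖ A but 1 ∉ A.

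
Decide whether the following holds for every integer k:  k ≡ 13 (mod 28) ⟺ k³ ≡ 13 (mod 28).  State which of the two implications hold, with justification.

Converse. This fails: take k = 5. Then 5³ = 125 ≡ 13 (mod 28), yet 5 ≡ 5 (mod 28), not 13.

Forward direction. Suppose k ≡ 13 (mod 28). Write k = 28j + 13. Then (28j + 13)³ = 21952j³ + 30576j² + 14196j + 2197 = 28(784j³ + 1092j² + 507j + 78) + 13, so k³ ≡ 13 (mod 28).

Only the forward direction holds.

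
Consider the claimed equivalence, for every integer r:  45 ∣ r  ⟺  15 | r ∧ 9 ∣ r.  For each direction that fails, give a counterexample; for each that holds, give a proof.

Both implications hold.

[⇒] If 45 ∣ r, write r = 45q. Since 45 = 3·15, r = 15·(3q), so 15 ∣ r; and since 45 = 5·9, r = 9·(5q), so 9 ∣ r.

[⇐] Suppose 15 ∣ r and 9 ∣ r. Any common multiple of 15 and 9 is a multiple of their lcm; here lcm(15, 9) = 15·9/gcd(15, 9) = 135/3 = 45, so 45 ∣ r.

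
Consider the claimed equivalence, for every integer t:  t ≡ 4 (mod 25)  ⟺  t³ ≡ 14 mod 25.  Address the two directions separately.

[⇐] Suppose t³ ≡ 14 (mod 25). The only residue r in {0, …, 24} with r³ ≡ 14 (mod 25) is r = 4, so t ≡ 4 (mod 25).

[⇒] Suppose t ≡ 4 (mod 25). Write t = 25j + 4. Then (25j + 4)³ = 15625j³ + 7500j² + 1200j + 64 = 25(625j³ + 300j² + 48j + 2) + 14, so t³ ≡ 14 (mod 25).

Equivalent; both directions hold.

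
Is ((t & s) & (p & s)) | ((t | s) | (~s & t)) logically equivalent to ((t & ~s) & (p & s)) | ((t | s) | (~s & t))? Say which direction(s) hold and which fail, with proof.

(⇒) Assume the antecedent. If t is true, the consequent reduces to true regardless of the other variables. If t is false, the antecedent forces (p = F, t = F, s = T) or (p = T, t = F, s = T), and the consequent holds there. Either way the consequent holds.

(⇐) Assume the antecedent. If t is true, the consequent reduces to true regardless of the other variables. If t is false, the antecedent forces (p = F, t = F, s = T) or (p = T, t = F, s = T), and the consequent holds there. Either way the consequent holds.

Both directions hold; the statement is true.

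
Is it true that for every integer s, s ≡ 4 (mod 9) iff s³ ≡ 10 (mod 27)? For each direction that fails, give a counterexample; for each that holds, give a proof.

Forward direction. Suppose s ≡ 4 (mod 9). Working modulo 27, s ∈ {4, 13, 22}; for each such r, r³ ≡ 10 (mod 27).

Converse. The residues r modulo 27 with r³ ≡ 10 (mod 27) are exactly {4, 13, 22}, and each is ≡ 4 (mod 9).

Both directions hold; the statement is true.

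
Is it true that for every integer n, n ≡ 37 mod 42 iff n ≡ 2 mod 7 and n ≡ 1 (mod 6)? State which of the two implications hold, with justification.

Both implications hold.

(⇒) Suppose n ≡ 37 (mod 42); write n = 42j + 37. Since 7 ∣ 42, reducing mod 7 gives n ≡ 37 ≡ 2 (mod 7); since 6 ∣ 42, reducing mod 6 gives n ≡ 37 ≡ 1 (mod 6).

(⇐) Conversely, if n ≡ 2 (mod 7) and n ≡ 1 (mod 6), then by the Chinese remainder theorem n ≡ 37 (mod 42). This is exactly n ≡ 37 (mod 42).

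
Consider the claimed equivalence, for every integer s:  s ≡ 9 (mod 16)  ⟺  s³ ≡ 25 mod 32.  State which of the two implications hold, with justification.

[⇒] This fails: take s = 25. Then 25 ≡ 9 (mod 16), but 25³ = 15625 ≡ 9 (mod 32), not 25.

[⇐] Conversely, the residues r modulo 32 with r³ ≡ 25 (mod 32) are exactly {9}, and each is ≡ 9 (mod 16).

Only the reverse direction holds.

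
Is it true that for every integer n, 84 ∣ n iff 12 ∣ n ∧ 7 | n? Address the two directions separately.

[⇒] If 84 ∣ n, write n = 84q. Since 84 = 7·12, n = 12·(7q), so 12 ∣ n; and since 84 = 12·7, n = 7·(12q), so 7 ∣ n.

[⇐] Suppose 12 ∣ n and 7 ∣ n. Any common multiple of 12 and 7 is a multiple of their lcm; here gcd(12, 7) = 1, so lcm(12, 7) = 12·7 = 84, so 84 ∣ n.

Equivalent; both directions hold.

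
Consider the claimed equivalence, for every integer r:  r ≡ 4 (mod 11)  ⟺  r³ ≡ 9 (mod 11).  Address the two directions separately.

[⇒] Suppose r ≡ 4 (mod 11). Write r = 11j + 4. Then (11j + 4)³ = 1331j³ + 1452j² + 528j + 64 = 11(121j³ + 132j² + 48j + 5) + 9, so r³ ≡ 9 (mod 11).

[⇐] For the converse, argue contrapositively. If r ≢ 4 (mod 11), then r is congruent to one of 0, 1, 2, 3, 5, 6, 7, 8, 9, 10 modulo 11, and these give r³ ≡ 0, 1, 8, 5, 4, 7, 2, 6, 3, 10 respectively — never 9.

The biconditional holds.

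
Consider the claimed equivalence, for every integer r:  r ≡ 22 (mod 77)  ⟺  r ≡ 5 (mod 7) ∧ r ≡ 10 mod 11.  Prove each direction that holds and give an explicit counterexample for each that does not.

Forward direction. This fails: r = 22 gives 22 ≡ 22 (mod 77) but 22 ≡ 1 (mod 7), so the conjunction on the right does not hold.

Converse. This fails: r = 54 satisfies both congruences on the right (54 ≡ 5 mod 7 and 54 ≡ 10 mod 11) yet 54 ≡ 54 (mod 77), not 22.

Both directions fail.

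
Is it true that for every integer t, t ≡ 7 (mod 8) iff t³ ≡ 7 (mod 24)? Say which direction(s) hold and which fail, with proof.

Not equivalent: only (⇐) holds.

(⇒) This fails: take t = 15. Then 15 ≡ 7 (mod 8), but 15³ = 3375 ≡ 15 (mod 24), not 7.

(⇐) Conversely, the residues r modulo 24 with r³ ≡ 7 (mod 24) are exactly {7}, and each is ≡ 7 (mod 8).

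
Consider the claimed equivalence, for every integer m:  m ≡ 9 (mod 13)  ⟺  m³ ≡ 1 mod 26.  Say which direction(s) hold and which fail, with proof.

(⟹) This fails: take m = 22. Then 22 ≡ 9 (mod 13), but 22³ = 10648 ≡ 14 (mod 26), not 1.

(⟸) This fails: take m = 1. Then 1³ = 1 ≡ 1 (mod 26), yet 1 ≡ 1 (mod 13), not 9.

Neither implication holds.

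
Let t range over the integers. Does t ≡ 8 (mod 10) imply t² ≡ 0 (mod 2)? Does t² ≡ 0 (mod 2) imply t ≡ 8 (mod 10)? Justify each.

Only the forward implication holds.

(⟸) This fails: take t = 0. Then 0² = 0 ≡ 0 (mod 2), yet 0 ≡ 0 (mod 10), not 8.

(⟹) Suppose t ≡ 8 (mod 10). Then t² ≡ 8² = 64 (mod 10), and since 2 ∣ 10, also t² ≡ 0 (mod 2).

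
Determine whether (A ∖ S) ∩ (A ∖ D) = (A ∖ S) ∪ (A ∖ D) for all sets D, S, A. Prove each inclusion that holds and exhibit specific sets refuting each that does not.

The sets are not equal: only the forward inclusion holds.

Forward inclusion. Let x ∈ (A ∖ S) ∩ (A ∖ D). Then x ∈ A and x ∉ D, S, from which x ∈ (A ∖ S) ∪ (A ∖ D).

Reverse inclusion. This inclusion fails. Take D = {1}, S = ∅, A = {1}; then 1 ∈ (A ∖ S) ∪ (A ∖ D) but 1 ∉ (A ∖ S) ∩ (A ∖ D).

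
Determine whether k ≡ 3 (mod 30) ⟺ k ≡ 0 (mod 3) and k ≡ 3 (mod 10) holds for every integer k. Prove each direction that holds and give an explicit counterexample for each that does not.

Both directions hold.

Forward direction. Suppose k ≡ 3 (mod 30); write k = 30j + 3. Since 3 ∣ 30, reducing mod 3 gives k ≡ 3 ≡ 0 (mod 3); since 10 ∣ 30, reducing mod 10 gives k ≡ 3 (mod 10).

Converse. If k ≡ 0 (mod 3) and k ≡ 3 (mod 10), then by the Chinese remainder theorem k ≡ 3 (mod 30). This is exactly k ≡ 3 (mod 30).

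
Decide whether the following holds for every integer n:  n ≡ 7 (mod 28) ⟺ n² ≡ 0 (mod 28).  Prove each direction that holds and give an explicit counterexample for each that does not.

(→) This fails: take n = 7. Then 7 ≡ 7 (mod 28), but 7² = 49 ≡ 21 (mod 28), not 0.

(←) This fails: take n = 0. Then 0² = 0 ≡ 0 (mod 28), yet 0 ≡ 0 (mod 28), not 7.

Both directions fail.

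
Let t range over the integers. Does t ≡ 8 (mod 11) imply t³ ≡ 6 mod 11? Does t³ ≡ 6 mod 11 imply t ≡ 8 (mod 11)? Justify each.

Both directions hold; the statement is true.

(→) Suppose t ≡ 8 (mod 11). Write t = 11j + 8. Then (11j + 8)³ = 1331j³ + 2904j² + 2112j + 512 = 11(121j³ + 264j² + 192j + 46) + 6, so t³ ≡ 6 (mod 11).

(←) Conversely, suppose t³ ≡ 6 (mod 11). The only residue r in {0, …, 10} with r³ ≡ 6 (mod 11) is r = 8, so t ≡ 8 (mod 11).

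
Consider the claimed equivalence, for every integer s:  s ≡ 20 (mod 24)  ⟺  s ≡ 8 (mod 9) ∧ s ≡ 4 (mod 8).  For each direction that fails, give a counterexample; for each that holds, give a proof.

Only the converse holds.

(⇒) This fails: s = 20 gives 20 ≡ 20 (mod 24) but 20 ≡ 2 (mod 9), so the conjunction on the right does not hold.

(⇐) Conversely, if s ≡ 8 (mod 9) and s ≡ 4 (mod 8), then by the Chinese remainder theorem s ≡ 44 (mod 72). Since 44 ≡ 20 (mod 24) and 24 ∣ 72, we get s ≡ 20 (mod 24).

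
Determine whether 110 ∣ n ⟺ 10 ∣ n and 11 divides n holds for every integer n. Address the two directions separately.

(→) If 110 ∣ n, write n = 110q. Since 110 = 11·10, n = 10·(11q), so 10 ∣ n; and since 110 = 10·11, n = 11·(10q), so 11 ∣ n.

(←) Suppose 10 ∣ n and 11 ∣ n. Any common multiple of 10 and 11 is a multiple of their lcm; here gcd(10, 11) = 1, so lcm(10, 11) = 10·11 = 110, so 110 ∣ n.

Equivalent; both directions hold.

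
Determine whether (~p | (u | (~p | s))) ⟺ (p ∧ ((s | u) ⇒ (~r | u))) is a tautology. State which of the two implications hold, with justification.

(⇒) fails and (⇐) fails.

Forward direction. This fails. Under u = F, r = F, p = F, s = F, the left side is true but the right side is false.

Converse. This fails. Under u = F, r = F, p = T, s = F, the left side is false but the right side is true.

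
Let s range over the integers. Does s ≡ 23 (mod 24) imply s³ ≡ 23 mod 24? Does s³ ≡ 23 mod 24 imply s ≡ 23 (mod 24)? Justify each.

Both implications hold.

[⇒] Suppose s ≡ 23 (mod 24). Write s = 24j + 23. Then (24j + 23)³ = 13824j³ + 39744j² + 38088j + 12167 = 24(576j³ + 1656j² + 1587j + 506) + 23, so s³ ≡ 23 (mod 24).

[⇐] Conversely, suppose s³ ≡ 23 (mod 24). The only residue r in {0, …, 23} with r³ ≡ 23 (mod 24) is r = 23, so s ≡ 23 (mod 24).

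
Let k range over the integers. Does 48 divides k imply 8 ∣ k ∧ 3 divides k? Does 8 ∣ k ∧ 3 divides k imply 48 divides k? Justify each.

Only the forward implication holds.

(⟹) If 48 ∣ k, write k = 48q. Since 48 = 6·8, k = 8·(6q), so 8 ∣ k; and since 48 = 16·3, k = 3·(16q), so 3 ∣ k.

(⟸) This fails: take k = 24. Both 8 ∣ 24 and 3 ∣ 24, yet 24 is not a multiple of 48 (since 24 = 0·48 + 24), so 48 ∤ 24.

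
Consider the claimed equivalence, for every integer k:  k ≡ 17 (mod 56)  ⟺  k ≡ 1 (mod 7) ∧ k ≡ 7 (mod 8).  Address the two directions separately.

(⇒) This fails: k = 17 gives 17 ≡ 17 (mod 56) but 17 ≡ 3 (mod 7), so the conjunction on the right does not hold.

(⇐) This fails: k = 15 satisfies both congruences on the right (15 ≡ 1 mod 7 and 15 ≡ 7 mod 8) yet 15 ≡ 15 (mod 56), not 17.

Neither direction holds.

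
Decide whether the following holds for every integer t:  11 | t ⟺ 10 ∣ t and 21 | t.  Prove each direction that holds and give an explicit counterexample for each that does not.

(→) This fails: take t = 11. Certainly 11 ∣ 11, but 10 ∤ 11.

(←) This fails: take t = 210. Both 10 ∣ 210 and 21 ∣ 210, yet 210 is not a multiple of 11 (since 210 = 19·11 + 1), so 11 ∤ 210.

(⇒) fails and (⇐) fails.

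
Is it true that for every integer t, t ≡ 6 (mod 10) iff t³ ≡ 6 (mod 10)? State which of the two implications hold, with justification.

Both directions hold; the statement is true.

(⟸) Suppose t³ ≡ 6 (mod 10). The only residue r in {0, …, 9} with r³ ≡ 6 (mod 10) is r = 6, so t ≡ 6 (mod 10).

(⟹) Suppose t ≡ 6 (mod 10). Write t = 10j + 6. Then (10j + 6)³ = 1000j³ + 1800j² + 1080j + 216 = 10(100j³ + 180j² + 108j + 21) + 6, so t³ ≡ 6 (mod 10).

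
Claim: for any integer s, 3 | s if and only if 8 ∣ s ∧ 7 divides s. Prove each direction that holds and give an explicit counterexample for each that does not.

(⇒) This fails: take s = 3. Certainly 3 ∣ 3, but 8 ∤ 3.

(⇐) This fails: take s = 56. Both 8 ∣ 56 and 7 ∣ 56, yet 56 is not a multiple of 3 (since 56 = 18·3 + 2), so 3 ∤ 56.

Neither implication holds.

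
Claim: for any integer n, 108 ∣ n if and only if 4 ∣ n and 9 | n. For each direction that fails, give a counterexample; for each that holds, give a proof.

(⇒) If 108 ∣ n, write n = 108q. Since 108 = 27·4, n = 4·(27q), so 4 ∣ n; and since 108 = 12·9, n = 9·(12q), so 9 ∣ n.

(⇐) This fails: take n = 36. Both 4 ∣ 36 and 9 ∣ 36, yet 36 is not a multiple of 108 (since 36 = 0·108 + 36), so 108 ∤ 36.

The forward direction holds; the converse fails.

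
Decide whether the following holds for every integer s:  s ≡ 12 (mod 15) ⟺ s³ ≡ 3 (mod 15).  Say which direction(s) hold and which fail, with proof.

Equivalent; both directions hold.

Forward direction. Suppose s ≡ 12 (mod 15). Write s = 15j + 12. Then (15j + 12)³ = 3375j³ + 8100j² + 6480j + 1728 = 15(225j³ + 540j² + 432j + 115) + 3, so s³ ≡ 3 (mod 15).

Converse. Suppose s³ ≡ 3 (mod 15). The only residue r in {0, …, 14} with r³ ≡ 3 (mod 15) is r = 12, so s ≡ 12 (mod 15).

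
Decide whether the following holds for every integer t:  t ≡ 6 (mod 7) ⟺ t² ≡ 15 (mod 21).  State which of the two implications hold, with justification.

[⇒] This fails: take t = 13. Then 13 ≡ 6 (mod 7), but 13² = 169 ≡ 1 (mod 21), not 15.

[⇐] This fails: take t = 15. Then 15² = 225 ≡ 15 (mod 21), yet 15 ≡ 1 (mod 7), not 6.

(⇒) fails and (⇐) fails.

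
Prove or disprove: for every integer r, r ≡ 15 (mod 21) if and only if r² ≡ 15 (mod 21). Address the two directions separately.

(→) Suppose r ≡ 15 (mod 21). Write r = 21j + 15. Then (21j + 15)² = 441j² + 630j + 225 = 21(21j² + 30j + 10) + 15, so r² ≡ 15 (mod 21).

(←) This fails: take r = 6. Then 6² = 36 ≡ 15 (mod 21), yet 6 ≡ 6 (mod 21), not 15.

Only the forward direction holds.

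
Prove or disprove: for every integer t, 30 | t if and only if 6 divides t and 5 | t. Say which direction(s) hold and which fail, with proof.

Forward direction. If 30 ∣ t, write t = 30q. Since 30 = 5·6, t = 6·(5q), so 6 ∣ t; and since 30 = 6·5, t = 5·(6q), so 5 ∣ t.

Converse. Suppose 6 ∣ t and 5 ∣ t. Any common multiple of 6 and 5 is a multiple of their lcm; here gcd(6, 5) = 1, so lcm(6, 5) = 6·5 = 30, so 30 ∣ t.

Both directions hold.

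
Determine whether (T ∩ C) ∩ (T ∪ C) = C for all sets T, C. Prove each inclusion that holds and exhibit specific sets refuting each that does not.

Forward inclusion. Let x ∈ (T ∩ C) ∩ (T ∪ C). Then x ∈ T ∩ C, from which x ∈ C.

Reverse inclusion. This inclusion fails. Take T = ∅, C = {1}; then 1 ∈ C but 1 ∉ (T ∩ C) ∩ (T ∪ C).

The sets are not equal: only the forward inclusion holds.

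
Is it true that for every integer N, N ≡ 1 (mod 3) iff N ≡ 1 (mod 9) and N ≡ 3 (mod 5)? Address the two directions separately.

Only the reverse direction holds.

(⟹) This fails: N = 1 gives 1 ≡ 1 (mod 3) but 1 ≡ 1 (mod 5), so the conjunction on the right does not hold.

(⟸) Conversely, if N ≡ 1 (mod 9) and N ≡ 3 (mod 5), then by the Chinese remainder theorem N ≡ 28 (mod 45). Since 28 ≡ 1 (mod 3) and 3 ∣ 45, we get N ≡ 1 (mod 3).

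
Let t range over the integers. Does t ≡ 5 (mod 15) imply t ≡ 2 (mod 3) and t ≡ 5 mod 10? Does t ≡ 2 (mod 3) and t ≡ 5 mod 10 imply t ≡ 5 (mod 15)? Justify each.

(⟹) This fails: t = 20 gives 20 ≡ 5 (mod 15) but 20 ≡ 0 (mod 10), so the conjunction on the right does not hold.

(⟸) Conversely, if t ≡ 2 (mod 3) and t ≡ 5 (mod 10), then by the Chinese remainder theorem t ≡ 5 (mod 30). Since 5 ≡ 5 (mod 15) and 15 ∣ 30, we get t ≡ 5 (mod 15).

The forward direction fails; the converse holds.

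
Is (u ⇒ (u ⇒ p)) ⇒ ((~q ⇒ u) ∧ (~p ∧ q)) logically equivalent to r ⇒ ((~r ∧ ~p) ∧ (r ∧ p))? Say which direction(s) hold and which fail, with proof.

(⇒) fails and (⇐) fails.

[⇒] This fails. Under u = T, q = F, p = F, r = T, the left side is true but the right side is false.

[⇐] This fails. Under u = F, q = F, p = F, r = F, the left side is false but the right side is true.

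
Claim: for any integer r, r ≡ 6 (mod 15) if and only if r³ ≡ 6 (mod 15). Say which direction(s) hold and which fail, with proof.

(⟹) Suppose r ≡ 6 (mod 15). Write r = 15j + 6. Then (15j + 6)³ = 3375j³ + 4050j² + 1620j + 216 = 15(225j³ + 270j² + 108j + 14) + 6, so r³ ≡ 6 (mod 15).

(⟸) Conversely, suppose r³ ≡ 6 (mod 15). The only residue r in {0, …, 14} with r³ ≡ 6 (mod 15) is r = 6, so r ≡ 6 (mod 15).

The biconditional holds.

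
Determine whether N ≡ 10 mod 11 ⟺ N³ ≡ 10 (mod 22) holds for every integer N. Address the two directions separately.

Only the reverse direction holds.

(⇒) This fails: take N = 21. Then 21 ≡ 10 (mod 11), but 21³ = 9261 ≡ 21 (mod 22), not 10.

(⇐) Conversely, the residues r modulo 22 with r³ ≡ 10 (mod 22) are exactly {10}, and each is ≡ 10 (mod 11).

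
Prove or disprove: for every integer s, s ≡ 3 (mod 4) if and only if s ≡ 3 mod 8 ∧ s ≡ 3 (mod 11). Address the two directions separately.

The forward direction fails; the converse holds.

(⟹) This fails: s = 7 gives 7 ≡ 3 (mod 4) but 7 ≡ 7 (mod 8), so the conjunction on the right does not hold.

(⟸) Conversely, if s ≡ 3 (mod 8) and s ≡ 3 (mod 11), then by the Chinese remainder theorem s ≡ 3 (mod 88). Since 3 ≡ 3 (mod 4) and 4 ∣ 88, we get s ≡ 3 (mod 4).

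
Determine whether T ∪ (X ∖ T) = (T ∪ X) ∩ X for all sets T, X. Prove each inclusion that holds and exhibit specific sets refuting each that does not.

Forward inclusion. This inclusion fails. Take T = {1}, X = ∅; then 1 ∈ T ∪ (X ∖ T) but 1 ∉ (T ∪ X) ∩ X.

Reverse inclusion. Let x ∈ (T ∪ X) ∩ X. Then either x ∈ X and x ∉ T; or x ∈ T ∩ X. In each case x ∈ T ∪ (X ∖ T), so (T ∪ X) ∩ X ⊆ T ∪ (X ∖ T).

Only the reverse inclusion holds.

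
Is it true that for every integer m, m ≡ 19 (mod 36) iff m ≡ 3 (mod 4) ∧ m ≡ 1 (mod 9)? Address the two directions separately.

(←) If m ≡ 3 (mod 4) and m ≡ 1 (mod 9), then by the Chinese remainder theorem m ≡ 19 (mod 36). This is exactly m ≡ 19 (mod 36).

(→) Suppose m ≡ 19 (mod 36); write m = 36j + 19. Since 4 ∣ 36, reducing mod 4 gives m ≡ 19 ≡ 3 (mod 4); since 9 ∣ 36, reducing mod 9 gives m ≡ 19 ≡ 1 (mod 9).

Both directions hold.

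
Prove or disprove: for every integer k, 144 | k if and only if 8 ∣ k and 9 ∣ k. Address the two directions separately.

Only the forward implication holds.

(→) If 144 ∣ k, write k = 144q. Since 144 = 18·8, k = 8·(18q), so 8 ∣ k; and since 144 = 16·9, k = 9·(16q), so 9 ∣ k.

(←) This fails: take k = 72. Both 8 ∣ 72 and 9 ∣ 72, yet 72 is not a multiple of 144 (since 72 = 0·144 + 72), so 144 ∤ 72.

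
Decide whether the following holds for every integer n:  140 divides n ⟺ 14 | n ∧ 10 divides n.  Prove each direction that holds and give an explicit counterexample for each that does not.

Converse. This fails: take n = 70. Both 14 ∣ 70 and 10 ∣ 70, yet 70 is not a multiple of 140 (since 70 = 0·140 + 70), so 140 ∤ 70.

Forward direction. If 140 ∣ n, write n = 140q. Since 140 = 10·14, n = 14·(10q), so 14 ∣ n; and since 140 = 14·10, n = 10·(14q), so 10 ∣ n.

Only the forward implication holds.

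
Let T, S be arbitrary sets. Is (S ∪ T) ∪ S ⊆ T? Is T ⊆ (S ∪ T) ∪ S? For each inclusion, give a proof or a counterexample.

Forward inclusion. This inclusion fails. Take T = ∅, S = {1}; then 1 ∈ (S ∪ T) ∪ S but 1 ∉ T.

Reverse inclusion. Let x ∈ T. Then either x ∈ T and x ∉ S; or x ∈ T ∩ S. In each case x ∈ (S ∪ T) ∪ S, so T ⊆ (S ∪ T) ∪ S.

The sets are not equal: only the reverse inclusion holds.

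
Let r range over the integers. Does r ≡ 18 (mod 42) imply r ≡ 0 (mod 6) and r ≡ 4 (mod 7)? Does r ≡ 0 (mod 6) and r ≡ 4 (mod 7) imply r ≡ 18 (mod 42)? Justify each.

Forward direction. Suppose r ≡ 18 (mod 42); write r = 42j + 18. Since 6 ∣ 42, reducing mod 6 gives r ≡ 18 ≡ 0 (mod 6); since 7 ∣ 42, reducing mod 7 gives r ≡ 18 ≡ 4 (mod 7).

Converse. If r ≡ 0 (mod 6) and r ≡ 4 (mod 7), then by the Chinese remainder theorem r ≡ 18 (mod 42). This is exactly r ≡ 18 (mod 42).

Both directions hold; the statement is true.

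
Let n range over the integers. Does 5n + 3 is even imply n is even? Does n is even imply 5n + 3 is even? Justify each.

Neither implication holds.

(⟹) This fails: n = 3 gives 5n + 3 = 18, which is even, but 3 is odd, not even.

(⟸) This also fails: n = 2 is even, but 5n + 3 = 13 is odd, not even.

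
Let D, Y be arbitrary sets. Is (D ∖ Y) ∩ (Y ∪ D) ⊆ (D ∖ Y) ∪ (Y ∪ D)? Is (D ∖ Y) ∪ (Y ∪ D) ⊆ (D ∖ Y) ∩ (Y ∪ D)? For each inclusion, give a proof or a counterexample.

The sets are not equal: only the forward inclusion holds.

Reverse inclusion. This inclusion fails. Take D = ∅, Y = {1}; then 1 ∈ (D ∖ Y) ∪ (Y ∪ D) but 1 ∉ (D ∖ Y) ∩ (Y ∪ D).

Forward inclusion. Let x ∈ (D ∖ Y) ∩ (Y ∪ D). Then x ∈ D and x ∉ Y, from which x ∈ (D ∖ Y) ∪ (Y ∪ D).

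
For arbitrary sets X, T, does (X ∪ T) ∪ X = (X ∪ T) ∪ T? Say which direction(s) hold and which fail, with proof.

Both inclusions hold.

Forward inclusion. Let x ∈ (X ∪ T) ∪ X. Then either x ∈ X and x ∉ T; or x ∈ T and x ∉ X; or x ∈ X ∩ T. In each case x ∈ (X ∪ T) ∪ T, so (X ∪ T) ∪ X ⊆ (X ∪ T) ∪ T.

Reverse inclusion. Let x ∈ (X ∪ T) ∪ T. Then either x ∈ X and x ∉ T; or x ∈ T and x ∉ X; or x ∈ X ∩ T. In each case x ∈ (X ∪ T) ∪ X, so (X ∪ T) ∪ T ⊆ (X ∪ T) ∪ X.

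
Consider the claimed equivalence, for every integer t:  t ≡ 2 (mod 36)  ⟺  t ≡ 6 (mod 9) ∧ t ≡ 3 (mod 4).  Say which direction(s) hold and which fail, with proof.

Neither direction holds.

(⇒) This fails: t = 2 gives 2 ≡ 2 (mod 36) but 2 ≡ 2 (mod 9), so the conjunction on the right does not hold.

(⇐) This fails: t = 15 satisfies both congruences on the right (15 ≡ 6 mod 9 and 15 ≡ 3 mod 4) yet 15 ≡ 15 (mod 36), not 2.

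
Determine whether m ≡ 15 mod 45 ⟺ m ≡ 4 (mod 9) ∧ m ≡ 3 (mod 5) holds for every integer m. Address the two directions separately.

Both directions fail.

(⇒) This fails: m = 15 gives 15 ≡ 15 (mod 45) but 15 ≡ 6 (mod 9), so the conjunction on the right does not hold.

(⇐) This fails: m = 13 satisfies both congruences on the right (13 ≡ 4 mod 9 and 13 ≡ 3 mod 5) yet 13 ≡ 13 (mod 45), not 15.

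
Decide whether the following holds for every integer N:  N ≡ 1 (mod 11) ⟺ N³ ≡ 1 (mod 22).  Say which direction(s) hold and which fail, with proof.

(⇒) fails; (⇐) holds.

[⇒] This fails: take N = 12. Then 12 ≡ 1 (mod 11), but 12³ = 1728 ≡ 12 (mod 22), not 1.

[⇐] Conversely, the residues r modulo 22 with r³ ≡ 1 (mod 22) are exactly {1}, and each is ≡ 1 (mod 11).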